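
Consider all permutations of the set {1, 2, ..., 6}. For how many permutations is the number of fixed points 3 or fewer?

704

Sum C(6,i)·!(6-i) for i = 0..3:
  i=0: C(6,0)·!6 = 1·265 = 265
  i=1: C(6,1)·!5 = 6·44 = 264
  i=2: C(6,2)·!4 = 15·9 = 135
  i=3: C(6,3)·!3 = 20·2 = 40
Total = 704.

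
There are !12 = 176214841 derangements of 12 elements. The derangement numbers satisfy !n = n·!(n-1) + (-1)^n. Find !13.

!13 = 13·176214841 - 1 = 2290792932.

2290792932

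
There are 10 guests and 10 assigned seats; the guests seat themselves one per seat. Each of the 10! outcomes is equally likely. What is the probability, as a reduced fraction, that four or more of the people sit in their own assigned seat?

Favorable outcomes: Σ_{i≥4} C(10,i)·!(10-i) = 210·265 + 252·44 + 210·9 + 120·2 + 45·1 + 10·0 + 1·1 = 68914.
Total outcomes: 10! = 3628800.
Probability = 68914/3628800 = 34457/1814400.

34457/1814400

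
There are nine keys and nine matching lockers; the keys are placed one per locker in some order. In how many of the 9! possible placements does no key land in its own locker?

The number of derangements of 9 is !9 = Σ_{k=0}^{9} (-1)^k·9!/k!
= 9! - 9!/1! + 9!/2! - 9!/3! + 9!/4! - 9!/5! + 9!/6! - 9!/7! + 9!/8! - 9!/9!
= 362880 - 362880 + 181440 - 60480 + 15120 - 3024 + 504 - 72 + 9 - 1
= 133496

133496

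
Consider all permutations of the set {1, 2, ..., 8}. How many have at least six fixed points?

29

# with exactly i fixed is C(8,i)·!(8-i); sum over i=6..8:
  i=6: C(8,6)·!2 = 28·1 = 28
  i=7: C(8,7)·!1 = 8·0 = 0
  i=8: C(8,8)·!0 = 1·1 = 1
Total = 29.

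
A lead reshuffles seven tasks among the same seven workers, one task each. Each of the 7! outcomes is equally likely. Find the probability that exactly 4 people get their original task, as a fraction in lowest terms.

1/72

Favorable outcomes: C(7,4)·!3 = 35·2 = 70.
Total outcomes: 7! = 5040.
Probability = 70/5040 = 1/72.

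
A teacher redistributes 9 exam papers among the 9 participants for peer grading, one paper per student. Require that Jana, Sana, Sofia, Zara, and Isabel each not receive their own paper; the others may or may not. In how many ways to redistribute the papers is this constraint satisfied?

Let A_j be the event that the j-th constrained one is fixed. By inclusion-exclusion over the 5 events:
Σ_{j=0}^{5} (-1)^j C(5,j)(9-j)!
= C(5,0)·9! - C(5,1)·8! + C(5,2)·7! - C(5,3)·6! + C(5,4)·5! - C(5,5)·4!
= 362880 - 201600 + 50400 - 7200 + 600 - 24
= 205056

205056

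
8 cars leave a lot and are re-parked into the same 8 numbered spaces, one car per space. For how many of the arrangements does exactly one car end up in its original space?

Pick the single fixed position: C(8,1) = 8 ways.
The other 7 form a derangement: !7 = 1854.
Total: 8 × 1854 = 14832.

14832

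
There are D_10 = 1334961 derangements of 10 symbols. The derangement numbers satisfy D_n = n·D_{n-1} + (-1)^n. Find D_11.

14684570

D_11 = 11·1334961 - 1 = 14684570.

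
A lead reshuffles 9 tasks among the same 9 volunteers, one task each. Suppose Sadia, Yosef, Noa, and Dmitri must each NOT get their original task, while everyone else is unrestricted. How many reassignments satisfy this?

229080

Let A_j be the event that the j-th constrained one is fixed. By inclusion-exclusion over the 4 events:
Σ_{j=0}^{4} (-1)^j C(4,j)(9-j)!
= C(4,0)·9! - C(4,1)·8! + C(4,2)·7! - C(4,3)·6! + C(4,4)·5!
= 362880 - 161280 + 30240 - 2880 + 120
= 229080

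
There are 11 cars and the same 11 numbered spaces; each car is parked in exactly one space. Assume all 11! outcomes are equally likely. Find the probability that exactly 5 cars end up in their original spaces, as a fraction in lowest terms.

53/17280

Favorable outcomes: C(11,5)·!6 = 462·265 = 122430.
Total outcomes: 11! = 39916800.
Probability = 122430/39916800 = 53/17280.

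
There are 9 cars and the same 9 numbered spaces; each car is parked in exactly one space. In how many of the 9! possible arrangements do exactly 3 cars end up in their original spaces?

22260

Pick the 3 fixed positions: C(9,3) = 84 ways.
The remaining 6 must be deranged: !6 = 265.
Total: 84 × 265 = 22260.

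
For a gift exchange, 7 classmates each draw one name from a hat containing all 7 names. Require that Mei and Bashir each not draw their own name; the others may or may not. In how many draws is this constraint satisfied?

3720

Let A_j be the event that the j-th constrained one is fixed. By inclusion-exclusion over the 2 events:
Σ_{j=0}^{2} (-1)^j C(2,j)(7-j)!
= C(2,0)·7! - C(2,1)·6! + C(2,2)·5!
= 5040 - 1440 + 120
= 3720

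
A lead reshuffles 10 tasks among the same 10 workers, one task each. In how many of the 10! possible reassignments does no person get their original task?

Recurrence: !10 = 10·!9 + (-1)^10.
!10 = 10·133496 + 1 = 1334961

1334961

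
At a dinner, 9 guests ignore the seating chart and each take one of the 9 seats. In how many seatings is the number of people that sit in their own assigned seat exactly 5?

1134

Pick the 5 fixed positions: C(9,5) = 126 ways.
The other 4 form a derangement: !4 = 9.
Total: 126 × 9 = 1134.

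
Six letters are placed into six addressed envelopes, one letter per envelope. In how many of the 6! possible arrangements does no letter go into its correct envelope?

265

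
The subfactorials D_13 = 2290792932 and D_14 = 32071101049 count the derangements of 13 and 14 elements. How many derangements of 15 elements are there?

D_15 = (15-1)·(D_14 + D_13) = 14·(32071101049 + 2290792932) = 14·34361893981 = 481066515734.

481066515734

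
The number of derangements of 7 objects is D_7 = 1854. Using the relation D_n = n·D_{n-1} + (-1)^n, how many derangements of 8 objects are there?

14833

D_8 = 8·1854 + 1 = 14833.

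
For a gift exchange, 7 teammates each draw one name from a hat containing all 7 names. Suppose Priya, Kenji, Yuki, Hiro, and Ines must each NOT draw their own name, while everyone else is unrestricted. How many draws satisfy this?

2428

Let A_j be the event that the j-th constrained one is fixed. By inclusion-exclusion over the 5 events:
Σ_{j=0}^{5} (-1)^j C(5,j)(7-j)!
= C(5,0)·7! - C(5,1)·6! + C(5,2)·5! - C(5,3)·4! + C(5,4)·3! - C(5,5)·2!
= 5040 - 3600 + 1200 - 240 + 30 - 2
= 2428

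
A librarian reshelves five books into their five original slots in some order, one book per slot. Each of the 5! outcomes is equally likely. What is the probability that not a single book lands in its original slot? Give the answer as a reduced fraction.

Favorable outcomes: !5 = 44.
Total outcomes: 5! = 120.
Probability = 44/120 = 11/30.

11/30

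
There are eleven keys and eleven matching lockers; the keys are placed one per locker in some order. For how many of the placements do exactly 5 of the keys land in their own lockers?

122430

Pick the 5 fixed positions: C(11,5) = 462 ways.
The remaining 6 must be deranged: !6 = 265.
Total: 462 × 265 = 122430.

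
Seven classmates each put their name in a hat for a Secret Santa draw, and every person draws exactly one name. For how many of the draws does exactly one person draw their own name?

1855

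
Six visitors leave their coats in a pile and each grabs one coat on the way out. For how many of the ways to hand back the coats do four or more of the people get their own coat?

16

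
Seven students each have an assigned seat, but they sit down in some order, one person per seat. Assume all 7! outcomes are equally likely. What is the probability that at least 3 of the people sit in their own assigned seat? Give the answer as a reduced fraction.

Favorable outcomes: Σ_{i≥3} C(7,i)·!(7-i) = 35·9 + 35·2 + 21·1 + 7·0 + 1·1 = 407.
Total outcomes: 7! = 5040.
Probability = 407/5040 = 407/5040.

407/5040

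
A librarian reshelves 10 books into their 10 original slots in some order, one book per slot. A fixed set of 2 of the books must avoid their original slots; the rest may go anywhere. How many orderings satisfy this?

2943360

Inclusion-exclusion on the 2 forbidden self-matches:
Σ_{j=0}^{2} (-1)^j C(2,j)(10-j)!
= C(2,0)·10! - C(2,1)·9! + C(2,2)·8!
= 3628800 - 725760 + 40320
= 2943360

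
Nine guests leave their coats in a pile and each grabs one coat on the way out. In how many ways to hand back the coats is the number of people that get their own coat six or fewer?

# with exactly i fixed is C(9,i)·!(9-i); sum over i=0..6:
  i=0: C(9,0)·!9 = 1·133496 = 133496
  i=1: C(9,1)·!8 = 9·14833 = 133497
  i=2: C(9,2)·!7 = 36·1854 = 66744
  i=3: C(9,3)·!6 = 84·265 = 22260
  i=4: C(9,4)·!5 = 126·44 = 5544
  i=5: C(9,5)·!4 = 126·9 = 1134
  i=6: C(9,6)·!3 = 84·2 = 168
Total = 362843.

362843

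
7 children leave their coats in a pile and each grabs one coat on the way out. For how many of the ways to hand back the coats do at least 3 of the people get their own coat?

# with exactly i fixed is C(7,i)·!(7-i); sum over i=3..7:
  i=3: C(7,3)·!4 = 35·9 = 315
  i=4: C(7,4)·!3 = 35·2 = 70
  i=5: C(7,5)·!2 = 21·1 = 21
  i=6: C(7,6)·!1 = 7·0 = 0
  i=7: C(7,7)·!0 = 1·1 = 1
Total = 407.

407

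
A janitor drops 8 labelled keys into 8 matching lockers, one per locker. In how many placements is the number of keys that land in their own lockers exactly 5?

Choose which 5 of the 8 are fixed: C(8,5) = 56.
The other 3 form a derangement: !3 = 2.
Total: 56 × 2 = 112.

112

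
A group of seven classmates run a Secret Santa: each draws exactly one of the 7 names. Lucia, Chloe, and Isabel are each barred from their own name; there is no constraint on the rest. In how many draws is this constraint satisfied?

3216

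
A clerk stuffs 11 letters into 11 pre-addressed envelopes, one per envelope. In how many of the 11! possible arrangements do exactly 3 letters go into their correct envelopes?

Choose which 3 of the 11 are fixed: C(11,3) = 165.
The other 8 form a derangement: !8 = 14833.
Total: 165 × 14833 = 2447445.

2447445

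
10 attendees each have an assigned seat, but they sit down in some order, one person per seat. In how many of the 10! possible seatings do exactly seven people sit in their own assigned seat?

Pick the 7 fixed positions: C(10,7) = 120 ways.
The other 3 form a derangement: !3 = 2.
Total: 120 × 2 = 240.

240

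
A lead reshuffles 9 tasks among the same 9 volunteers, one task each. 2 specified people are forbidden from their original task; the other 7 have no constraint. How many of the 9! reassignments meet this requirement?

287280

Let A_j be the event that the j-th constrained one is fixed. By inclusion-exclusion over the 2 events:
Σ_{j=0}^{2} (-1)^j C(2,j)(9-j)!
= C(2,0)·9! - C(2,1)·8! + C(2,2)·7!
= 362880 - 80640 + 5040
= 287280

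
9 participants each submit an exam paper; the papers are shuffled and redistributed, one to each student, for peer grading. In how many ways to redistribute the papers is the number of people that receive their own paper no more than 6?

# with exactly i fixed is C(9,i)·!(9-i); sum over i=0..6:
  i=0: C(9,0)·!9 = 1·133496 = 133496
  i=1: C(9,1)·!8 = 9·14833 = 133497
  i=2: C(9,2)·!7 = 36·1854 = 66744
  i=3: C(9,3)·!6 = 84·265 = 22260
  i=4: C(9,4)·!5 = 126·44 = 5544
  i=5: C(9,5)·!4 = 126·9 = 1134
  i=6: C(9,6)·!3 = 84·2 = 168
Total = 362843.

362843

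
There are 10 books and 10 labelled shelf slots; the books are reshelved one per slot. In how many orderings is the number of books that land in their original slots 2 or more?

958879

# with exactly i fixed is C(10,i)·!(10-i); sum over i=2..10:
  i=2: C(10,2)·!8 = 45·14833 = 667485
  i=3: C(10,3)·!7 = 120·1854 = 222480
  i=4: C(10,4)·!6 = 210·265 = 55650
  i=5: C(10,5)·!5 = 252·44 = 11088
  i=6: C(10,6)·!4 = 210·9 = 1890
  i=7: C(10,7)·!3 = 120·2 = 240
  i=8: C(10,8)·!2 = 45·1 = 45
  i=9: C(10,9)·!1 = 10·0 = 0
  i=10: C(10,10)·!0 = 1·1 = 1
Total = 958879.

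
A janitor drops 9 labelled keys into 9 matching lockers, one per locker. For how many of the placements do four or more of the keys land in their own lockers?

6883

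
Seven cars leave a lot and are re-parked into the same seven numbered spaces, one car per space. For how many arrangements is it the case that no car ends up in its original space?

The number of derangements of 7 is !7 = Σ_{k=0}^{7} (-1)^k·7!/k!
= 7! - 7!/1! + 7!/2! - 7!/3! + 7!/4! - 7!/5! + 7!/6! - 7!/7!
= 5040 - 5040 + 2520 - 840 + 210 - 42 + 7 - 1
= 1854

1854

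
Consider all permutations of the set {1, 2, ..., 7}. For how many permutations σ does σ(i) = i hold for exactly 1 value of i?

Choose which one of the 7 is fixed: C(7,1) = 7.
The other 6 form a derangement: !6 = 265.
Total: 7 × 265 = 1855.

1855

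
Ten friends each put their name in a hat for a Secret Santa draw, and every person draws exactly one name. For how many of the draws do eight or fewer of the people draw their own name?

3628799

# with exactly i fixed is C(10,i)·!(10-i); sum over i=0..8:
  i=0: C(10,0)·!10 = 1·1334961 = 1334961
  i=1: C(10,1)·!9 = 10·133496 = 1334960
  i=2: C(10,2)·!8 = 45·14833 = 667485
  i=3: C(10,3)·!7 = 120·1854 = 222480
  i=4: C(10,4)·!6 = 210·265 = 55650
  i=5: C(10,5)·!5 = 252·44 = 11088
  i=6: C(10,6)·!4 = 210·9 = 1890
  i=7: C(10,7)·!3 = 120·2 = 240
  i=8: C(10,8)·!2 = 45·1 = 45
Total = 3628799.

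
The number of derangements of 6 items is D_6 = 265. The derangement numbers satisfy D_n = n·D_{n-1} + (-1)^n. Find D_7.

D_7 = 7·265 - 1 = 1854.

1854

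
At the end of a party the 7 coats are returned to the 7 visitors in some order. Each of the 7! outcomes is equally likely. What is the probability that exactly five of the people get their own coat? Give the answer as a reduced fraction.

1/240

Favorable outcomes: C(7,5)·!2 = 21·1 = 21.
Total outcomes: 7! = 5040.
Probability = 21/5040 = 1/240.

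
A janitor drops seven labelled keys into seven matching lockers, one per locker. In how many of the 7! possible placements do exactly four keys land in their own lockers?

70

Choose which 4 of the 7 are fixed: C(7,4) = 35.
The remaining 3 must be deranged: !3 = 2.
Total: 35 × 2 = 70.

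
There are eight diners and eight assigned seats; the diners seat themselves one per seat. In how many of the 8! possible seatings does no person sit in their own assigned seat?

14833

The subfactorial !8 = [8!/e] (nearest integer).
8! = 40320, and 40320/e ≈ 14832.90, so !8 = 14833.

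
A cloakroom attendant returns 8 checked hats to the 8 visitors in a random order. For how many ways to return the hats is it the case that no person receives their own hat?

The subfactorial !8 = [8!/e] (nearest integer).
8! = 40320, and 40320/e ≈ 14832.90, so !8 = 14833.

14833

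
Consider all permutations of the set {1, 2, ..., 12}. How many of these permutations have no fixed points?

176214841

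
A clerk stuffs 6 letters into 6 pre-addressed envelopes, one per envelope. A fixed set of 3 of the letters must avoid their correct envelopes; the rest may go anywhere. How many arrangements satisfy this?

426

Inclusion-exclusion on the 3 forbidden self-matches:
Σ_{j=0}^{3} (-1)^j C(3,j)(6-j)!
= C(3,0)·6! - C(3,1)·5! + C(3,2)·4! - C(3,3)·3!
= 720 - 360 + 72 - 6
= 426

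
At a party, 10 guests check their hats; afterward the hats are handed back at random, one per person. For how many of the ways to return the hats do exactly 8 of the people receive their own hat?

45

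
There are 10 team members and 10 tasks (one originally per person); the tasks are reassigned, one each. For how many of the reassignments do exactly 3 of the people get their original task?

Choose which 3 of the 10 are fixed: C(10,3) = 120.
The remaining 7 must be deranged: !7 = 1854.
Total: 120 × 1854 = 222480.

222480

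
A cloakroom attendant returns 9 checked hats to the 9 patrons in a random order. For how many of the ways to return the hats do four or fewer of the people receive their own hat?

Sum C(9,i)·!(9-i) for i = 0..4:
  i=0: C(9,0)·!9 = 1·133496 = 133496
  i=1: C(9,1)·!8 = 9·14833 = 133497
  i=2: C(9,2)·!7 = 36·1854 = 66744
  i=3: C(9,3)·!6 = 84·265 = 22260
  i=4: C(9,4)·!5 = 126·44 = 5544
Total = 361541.

361541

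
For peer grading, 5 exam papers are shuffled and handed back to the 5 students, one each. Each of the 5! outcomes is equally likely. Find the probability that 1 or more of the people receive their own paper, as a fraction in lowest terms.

Favorable outcomes: Σ_{i≥1} C(5,i)·!(5-i) = 5·9 + 10·2 + 10·1 + 5·0 + 1·1 = 76.
Total outcomes: 5! = 120.
Probability = 76/120 = 19/30.

19/30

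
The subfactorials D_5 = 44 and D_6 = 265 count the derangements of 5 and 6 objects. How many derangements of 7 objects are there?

1854

D_7 = (7-1)·(D_6 + D_5) = 6·(265 + 44) = 6·309 = 1854.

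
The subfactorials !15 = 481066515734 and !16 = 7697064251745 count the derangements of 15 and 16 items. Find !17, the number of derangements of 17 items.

130850092279664

!17 = (17-1)·(!16 + !15) = 16·(7697064251745 + 481066515734) = 16·8178130767479 = 130850092279664.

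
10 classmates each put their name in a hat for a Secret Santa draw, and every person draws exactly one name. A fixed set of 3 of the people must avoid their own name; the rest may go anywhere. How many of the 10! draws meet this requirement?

Inclusion-exclusion on the 3 forbidden self-matches:
Σ_{j=0}^{3} (-1)^j C(3,j)(10-j)!
= C(3,0)·10! - C(3,1)·9! + C(3,2)·8! - C(3,3)·7!
= 3628800 - 1088640 + 120960 - 5040
= 2656080

2656080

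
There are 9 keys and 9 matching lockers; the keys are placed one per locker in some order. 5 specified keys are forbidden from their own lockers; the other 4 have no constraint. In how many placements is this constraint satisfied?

205056

Let A_j be the event that the j-th constrained one is fixed. By inclusion-exclusion over the 5 events:
Σ_{j=0}^{5} (-1)^j C(5,j)(9-j)!
= C(5,0)·9! - C(5,1)·8! + C(5,2)·7! - C(5,3)·6! + C(5,4)·5! - C(5,5)·4!
= 362880 - 201600 + 50400 - 7200 + 600 - 24
= 205056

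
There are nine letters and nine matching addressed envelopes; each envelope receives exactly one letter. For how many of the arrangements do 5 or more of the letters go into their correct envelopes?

1339

Sum C(9,i)·!(9-i) for i = 5..9:
  i=5: C(9,5)·!4 = 126·9 = 1134
  i=6: C(9,6)·!3 = 84·2 = 168
  i=7: C(9,7)·!2 = 36·1 = 36
  i=8: C(9,8)·!1 = 9·0 = 0
  i=9: C(9,9)·!0 = 1·1 = 1
Total = 1339.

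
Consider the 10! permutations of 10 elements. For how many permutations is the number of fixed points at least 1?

2293839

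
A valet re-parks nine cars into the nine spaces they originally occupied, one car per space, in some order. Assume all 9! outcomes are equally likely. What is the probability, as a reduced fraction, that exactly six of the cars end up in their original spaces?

1/2160

Favorable outcomes: C(9,6)·!3 = 84·2 = 168.
Total outcomes: 9! = 362880.
Probability = 168/362880 = 1/2160.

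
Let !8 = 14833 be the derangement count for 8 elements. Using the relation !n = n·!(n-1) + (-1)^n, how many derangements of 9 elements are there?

133496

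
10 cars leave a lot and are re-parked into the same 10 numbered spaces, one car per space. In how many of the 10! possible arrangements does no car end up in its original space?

1334961

!10 is the nearest integer to 10!/e.
10! = 3628800, and 3628800/e ≈ 1334960.92, so !10 = 1334961.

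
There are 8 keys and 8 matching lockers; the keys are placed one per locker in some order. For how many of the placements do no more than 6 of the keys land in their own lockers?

40319

# with exactly i fixed is C(8,i)·!(8-i); sum over i=0..6:
  i=0: C(8,0)·!8 = 1·14833 = 14833
  i=1: C(8,1)·!7 = 8·1854 = 14832
  i=2: C(8,2)·!6 = 28·265 = 7420
  i=3: C(8,3)·!5 = 56·44 = 2464
  i=4: C(8,4)·!4 = 70·9 = 630
  i=5: C(8,5)·!3 = 56·2 = 112
  i=6: C(8,6)·!2 = 28·1 = 28
Total = 40319.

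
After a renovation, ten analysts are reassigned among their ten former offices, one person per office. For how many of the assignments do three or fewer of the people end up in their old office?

3559886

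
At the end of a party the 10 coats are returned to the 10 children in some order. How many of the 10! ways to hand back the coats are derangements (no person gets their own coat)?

By inclusion-exclusion, !10 = Σ (-1)^k · 10!/k! for k=0..10
= 10! - 10!/1! + 10!/2! - 10!/3! + 10!/4! - 10!/5! + 10!/6! - 10!/7! + 10!/8! - 10!/9! + 10!/10!
= 3628800 - 3628800 + 1814400 - 604800 + 151200 - 30240 + 5040 - 720 + 90 - 10 + 1
= 1334961

1334961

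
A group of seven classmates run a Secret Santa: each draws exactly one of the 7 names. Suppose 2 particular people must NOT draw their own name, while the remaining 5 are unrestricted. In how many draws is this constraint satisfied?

3720

Inclusion-exclusion on the 2 forbidden self-matches:
Σ_{j=0}^{2} (-1)^j C(2,j)(7-j)!
= C(2,0)·7! - C(2,1)·6! + C(2,2)·5!
= 5040 - 1440 + 120
= 3720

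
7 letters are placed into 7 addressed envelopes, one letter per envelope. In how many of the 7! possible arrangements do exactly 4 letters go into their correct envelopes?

70

Choose which 4 of the 7 are fixed: C(7,4) = 35.
The other 3 form a derangement: !3 = 2.
Total: 35 × 2 = 70.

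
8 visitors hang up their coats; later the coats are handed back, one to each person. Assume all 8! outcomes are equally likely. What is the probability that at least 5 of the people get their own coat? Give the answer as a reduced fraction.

Favorable outcomes: Σ_{i≥5} C(8,i)·!(8-i) = 56·2 + 28·1 + 8·0 + 1·1 = 141.
Total outcomes: 8! = 40320.
Probability = 141/40320 = 47/13440.

47/13440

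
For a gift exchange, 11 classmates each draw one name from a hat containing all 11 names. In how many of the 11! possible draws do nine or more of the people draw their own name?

56

Sum C(11,i)·!(11-i) for i = 9..11:
  i=9: C(11,9)·!2 = 55·1 = 55
  i=10: C(11,10)·!1 = 11·0 = 0
  i=11: C(11,11)·!0 = 1·1 = 1
Total = 56.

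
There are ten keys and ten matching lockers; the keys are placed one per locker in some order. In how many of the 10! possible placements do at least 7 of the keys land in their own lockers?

286

Sum C(10,i)·!(10-i) for i = 7..10:
  i=7: C(10,7)·!3 = 120·2 = 240
  i=8: C(10,8)·!2 = 45·1 = 45
  i=9: C(10,9)·!1 = 10·0 = 0
  i=10: C(10,10)·!0 = 1·1 = 1
Total = 286.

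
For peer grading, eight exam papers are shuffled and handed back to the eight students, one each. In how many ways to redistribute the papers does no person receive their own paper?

By inclusion-exclusion, !8 = Σ (-1)^k · 8!/k! for k=0..8
= 8! - 8!/1! + 8!/2! - 8!/3! + 8!/4! - 8!/5! + 8!/6! - 8!/7! + 8!/8!
= 40320 - 40320 + 20160 - 6720 + 1680 - 336 + 56 - 8 + 1
= 14833

14833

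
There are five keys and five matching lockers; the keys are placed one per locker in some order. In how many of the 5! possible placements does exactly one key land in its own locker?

45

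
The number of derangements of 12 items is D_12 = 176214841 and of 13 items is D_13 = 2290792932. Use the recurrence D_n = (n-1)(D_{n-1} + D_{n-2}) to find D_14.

32071101049

D_14 = (14-1)·(D_13 + D_12) = 13·(2290792932 + 176214841) = 13·2467007773 = 32071101049.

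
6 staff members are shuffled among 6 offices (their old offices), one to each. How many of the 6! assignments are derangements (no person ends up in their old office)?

By inclusion-exclusion, !6 = Σ (-1)^k · 6!/k! for k=0..6
= 6! - 6!/1! + 6!/2! - 6!/3! + 6!/4! - 6!/5! + 6!/6!
= 720 - 720 + 360 - 120 + 30 - 6 + 1
= 265

265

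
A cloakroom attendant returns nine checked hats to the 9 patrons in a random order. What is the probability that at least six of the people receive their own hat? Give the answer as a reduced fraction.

41/72576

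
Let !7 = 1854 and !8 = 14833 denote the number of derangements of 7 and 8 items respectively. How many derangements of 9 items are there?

!9 = (9-1)·(!8 + !7) = 8·(14833 + 1854) = 8·16687 = 133496.

133496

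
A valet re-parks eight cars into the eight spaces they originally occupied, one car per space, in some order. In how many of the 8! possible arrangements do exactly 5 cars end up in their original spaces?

Pick the 5 fixed positions: C(8,5) = 56 ways.
The remaining 3 must be deranged: !3 = 2.
Total: 56 × 2 = 112.

112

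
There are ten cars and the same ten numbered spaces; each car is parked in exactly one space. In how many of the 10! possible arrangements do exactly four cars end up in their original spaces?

55650

Pick the 4 fixed positions: C(10,4) = 210 ways.
The other 6 form a derangement: !6 = 265.
Total: 210 × 265 = 55650.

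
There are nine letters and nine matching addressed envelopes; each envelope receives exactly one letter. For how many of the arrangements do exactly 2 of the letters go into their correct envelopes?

Pick the 2 fixed positions: C(9,2) = 36 ways.
The remaining 7 must be deranged: !7 = 1854.
Total: 36 × 1854 = 66744.

66744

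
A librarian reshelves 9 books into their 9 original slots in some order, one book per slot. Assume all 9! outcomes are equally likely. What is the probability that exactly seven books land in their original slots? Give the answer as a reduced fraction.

Favorable outcomes: C(9,7)·!2 = 36·1 = 36.
Total outcomes: 9! = 362880.
Probability = 36/362880 = 1/10080.

1/10080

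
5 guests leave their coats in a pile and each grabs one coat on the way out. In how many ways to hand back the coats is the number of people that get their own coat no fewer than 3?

11

Sum C(5,i)·!(5-i) for i = 3..5:
  i=3: C(5,3)·!2 = 10·1 = 10
  i=4: C(5,4)·!1 = 5·0 = 0
  i=5: C(5,5)·!0 = 1·1 = 1
Total = 11.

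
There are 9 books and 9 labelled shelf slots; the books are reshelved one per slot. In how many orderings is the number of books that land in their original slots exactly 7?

Pick the 7 fixed positions: C(9,7) = 36 ways.
The other 2 form a derangement: !2 = 1.
Total: 36 × 1 = 36.

36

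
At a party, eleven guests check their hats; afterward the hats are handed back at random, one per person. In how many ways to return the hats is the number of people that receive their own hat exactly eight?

330

Choose which 8 of the 11 are fixed: C(11,8) = 165.
The other 3 form a derangement: !3 = 2.
Total: 165 × 2 = 330.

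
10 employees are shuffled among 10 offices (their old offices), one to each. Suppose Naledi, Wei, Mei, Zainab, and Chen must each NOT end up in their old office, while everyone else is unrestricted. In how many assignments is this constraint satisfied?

Inclusion-exclusion on the 5 forbidden self-matches:
Σ_{j=0}^{5} (-1)^j C(5,j)(10-j)!
= C(5,0)·10! - C(5,1)·9! + C(5,2)·8! - C(5,3)·7! + C(5,4)·6! - C(5,5)·5!
= 3628800 - 1814400 + 403200 - 50400 + 3600 - 120
= 2170680

2170680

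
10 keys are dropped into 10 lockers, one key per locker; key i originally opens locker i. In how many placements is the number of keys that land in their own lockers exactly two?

667485

Pick the 2 fixed positions: C(10,2) = 45 ways.
The remaining 8 must be deranged: !8 = 14833.
Total: 45 × 14833 = 667485.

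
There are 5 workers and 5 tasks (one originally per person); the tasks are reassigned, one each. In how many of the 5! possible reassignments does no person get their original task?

44

The subfactorial !5 = [5!/e] (nearest integer).
5! = 120, and 120/e ≈ 44.15, so !5 = 44.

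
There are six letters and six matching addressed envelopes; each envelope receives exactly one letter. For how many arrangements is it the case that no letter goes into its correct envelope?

265

The subfactorial !6 = [6!/e] (nearest integer).
6! = 720, and 720/e ≈ 264.87, so !6 = 265.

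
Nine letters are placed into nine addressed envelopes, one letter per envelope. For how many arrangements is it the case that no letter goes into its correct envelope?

133496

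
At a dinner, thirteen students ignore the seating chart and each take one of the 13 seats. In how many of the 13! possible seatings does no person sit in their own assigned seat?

!13 is the nearest integer to 13!/e.
13! = 6227020800, and 6227020800/e ≈ 2290792932.07, so !13 = 2290792932.

2290792932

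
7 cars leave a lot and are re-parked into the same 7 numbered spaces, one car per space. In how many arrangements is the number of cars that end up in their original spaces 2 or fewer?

4633

Sum C(7,i)·!(7-i) for i = 0..2:
  i=0: C(7,0)·!7 = 1·1854 = 1854
  i=1: C(7,1)·!6 = 7·265 = 1855
  i=2: C(7,2)·!5 = 21·44 = 924
Total = 4633.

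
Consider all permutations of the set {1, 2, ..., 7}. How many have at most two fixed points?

# with exactly i fixed is C(7,i)·!(7-i); sum over i=0..2:
  i=0: C(7,0)·!7 = 1·1854 = 1854
  i=1: C(7,1)·!6 = 7·265 = 1855
  i=2: C(7,2)·!5 = 21·44 = 924
Total = 4633.

4633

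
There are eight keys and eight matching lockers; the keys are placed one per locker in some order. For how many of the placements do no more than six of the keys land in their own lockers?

# with exactly i fixed is C(8,i)·!(8-i); sum over i=0..6:
  i=0: C(8,0)·!8 = 1·14833 = 14833
  i=1: C(8,1)·!7 = 8·1854 = 14832
  i=2: C(8,2)·!6 = 28·265 = 7420
  i=3: C(8,3)·!5 = 56·44 = 2464
  i=4: C(8,4)·!4 = 70·9 = 630
  i=5: C(8,5)·!3 = 56·2 = 112
  i=6: C(8,6)·!2 = 28·1 = 28
Total = 40319.

40319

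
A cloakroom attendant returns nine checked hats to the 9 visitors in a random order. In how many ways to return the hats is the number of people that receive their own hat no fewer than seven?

37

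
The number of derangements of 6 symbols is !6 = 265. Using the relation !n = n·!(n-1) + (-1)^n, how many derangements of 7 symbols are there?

1854

!7 = 7·265 - 1 = 1854.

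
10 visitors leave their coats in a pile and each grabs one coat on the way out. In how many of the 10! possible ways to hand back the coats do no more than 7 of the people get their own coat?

3628754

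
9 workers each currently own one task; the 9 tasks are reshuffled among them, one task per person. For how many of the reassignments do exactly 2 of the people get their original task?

66744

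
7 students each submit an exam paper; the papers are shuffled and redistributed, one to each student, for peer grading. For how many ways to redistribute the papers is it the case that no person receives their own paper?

1854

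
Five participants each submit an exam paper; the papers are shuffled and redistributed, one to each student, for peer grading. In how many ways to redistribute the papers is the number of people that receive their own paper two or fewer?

Sum C(5,i)·!(5-i) for i = 0..2:
  i=0: C(5,0)·!5 = 1·44 = 44
  i=1: C(5,1)·!4 = 5·9 = 45
  i=2: C(5,2)·!3 = 10·2 = 20
Total = 109.

109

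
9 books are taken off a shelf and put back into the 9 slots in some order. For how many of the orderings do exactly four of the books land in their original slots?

Choose which 4 of the 9 are fixed: C(9,4) = 126.
The remaining 5 must be deranged: !5 = 44.
Total: 126 × 44 = 5544.

5544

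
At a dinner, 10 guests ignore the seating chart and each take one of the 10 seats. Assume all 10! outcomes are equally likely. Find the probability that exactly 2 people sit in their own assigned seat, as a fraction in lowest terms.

2119/11520

Favorable outcomes: C(10,2)·!8 = 45·14833 = 667485.
Total outcomes: 10! = 3628800.
Probability = 667485/3628800 = 2119/11520.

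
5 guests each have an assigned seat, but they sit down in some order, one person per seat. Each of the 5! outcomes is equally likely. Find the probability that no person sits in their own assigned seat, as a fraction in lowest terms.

Favorable outcomes: !5 = 44.
Total outcomes: 5! = 120.
Probability = 44/120 = 11/30.

11/30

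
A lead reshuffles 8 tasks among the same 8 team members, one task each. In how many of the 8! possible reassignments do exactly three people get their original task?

Pick the 3 fixed positions: C(8,3) = 56 ways.
The remaining 5 must be deranged: !5 = 44.
Total: 56 × 44 = 2464.

2464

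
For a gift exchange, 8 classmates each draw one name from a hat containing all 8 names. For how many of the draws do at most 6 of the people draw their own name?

40319

# with exactly i fixed is C(8,i)·!(8-i); sum over i=0..6:
  i=0: C(8,0)·!8 = 1·14833 = 14833
  i=1: C(8,1)·!7 = 8·1854 = 14832
  i=2: C(8,2)·!6 = 28·265 = 7420
  i=3: C(8,3)·!5 = 56·44 = 2464
  i=4: C(8,4)·!4 = 70·9 = 630
  i=5: C(8,5)·!3 = 56·2 = 112
  i=6: C(8,6)·!2 = 28·1 = 28
Total = 40319.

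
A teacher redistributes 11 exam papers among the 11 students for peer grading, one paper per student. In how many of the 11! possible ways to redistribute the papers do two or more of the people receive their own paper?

10547659

# with exactly i fixed is C(11,i)·!(11-i); sum over i=2..11:
  i=2: C(11,2)·!9 = 55·133496 = 7342280
  i=3: C(11,3)·!8 = 165·14833 = 2447445
  i=4: C(11,4)·!7 = 330·1854 = 611820
  i=5: C(11,5)·!6 = 462·265 = 122430
  i=6: C(11,6)·!5 = 462·44 = 20328
  i=7: C(11,7)·!4 = 330·9 = 2970
  i=8: C(11,8)·!3 = 165·2 = 330
  i=9: C(11,9)·!2 = 55·1 = 55
  i=10: C(11,10)·!1 = 11·0 = 0
  i=11: C(11,11)·!0 = 1·1 = 1
Total = 10547659.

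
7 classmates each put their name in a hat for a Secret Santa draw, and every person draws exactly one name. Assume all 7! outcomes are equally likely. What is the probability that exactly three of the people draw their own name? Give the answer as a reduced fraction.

Favorable outcomes: C(7,3)·!4 = 35·9 = 315.
Total outcomes: 7! = 5040.
Probability = 315/5040 = 1/16.

1/16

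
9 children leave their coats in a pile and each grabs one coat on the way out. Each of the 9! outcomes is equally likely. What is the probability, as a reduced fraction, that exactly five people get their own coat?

Favorable outcomes: C(9,5)·!4 = 126·9 = 1134.
Total outcomes: 9! = 362880.
Probability = 1134/362880 = 1/320.

1/320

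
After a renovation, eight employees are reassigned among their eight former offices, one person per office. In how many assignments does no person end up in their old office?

14833

!8 = 8! · Σ_{k=0}^{8} (-1)^k/k!
= 8! - 8!/1! + 8!/2! - 8!/3! + 8!/4! - 8!/5! + 8!/6! - 8!/7! + 8!/8!
= 40320 - 40320 + 20160 - 6720 + 1680 - 336 + 56 - 8 + 1
= 14833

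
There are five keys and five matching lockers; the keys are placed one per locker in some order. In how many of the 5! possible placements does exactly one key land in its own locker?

Choose which one of the 5 is fixed: C(5,1) = 5.
The other 4 form a derangement: !4 = 9.
Total: 5 × 9 = 45.

45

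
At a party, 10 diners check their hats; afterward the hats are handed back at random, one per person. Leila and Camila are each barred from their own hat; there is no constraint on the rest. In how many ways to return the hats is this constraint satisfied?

Let A_j be the event that the j-th constrained one is fixed. By inclusion-exclusion over the 2 events:
Σ_{j=0}^{2} (-1)^j C(2,j)(10-j)!
= C(2,0)·10! - C(2,1)·9! + C(2,2)·8!
= 3628800 - 725760 + 40320
= 2943360

2943360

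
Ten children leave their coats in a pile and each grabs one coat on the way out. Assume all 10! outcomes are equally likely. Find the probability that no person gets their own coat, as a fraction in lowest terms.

16481/44800

Favorable outcomes: !10 = 1334961.
Total outcomes: 10! = 3628800.
Probability = 1334961/3628800 = 16481/44800.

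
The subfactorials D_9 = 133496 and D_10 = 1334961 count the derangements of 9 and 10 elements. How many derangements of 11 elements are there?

D_11 = (11-1)·(D_10 + D_9) = 10·(1334961 + 133496) = 10·1468457 = 14684570.

14684570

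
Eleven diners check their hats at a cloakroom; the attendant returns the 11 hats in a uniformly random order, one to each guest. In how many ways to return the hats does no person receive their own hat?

14684570

Recurrence: !11 = 11·!10 + (-1)^11.
!11 = 11·1334961 - 1 = 14684570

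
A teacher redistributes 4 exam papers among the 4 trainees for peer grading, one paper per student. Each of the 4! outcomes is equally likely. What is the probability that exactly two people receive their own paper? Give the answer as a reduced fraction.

Favorable outcomes: C(4,2)·!2 = 6·1 = 6.
Total outcomes: 4! = 24.
Probability = 6/24 = 1/4.

1/4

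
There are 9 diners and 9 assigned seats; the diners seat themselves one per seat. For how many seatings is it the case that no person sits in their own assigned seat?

133496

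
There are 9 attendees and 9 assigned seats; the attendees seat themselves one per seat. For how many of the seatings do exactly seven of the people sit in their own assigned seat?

36

Choose which 7 of the 9 are fixed: C(9,7) = 36.
The other 2 form a derangement: !2 = 1.
Total: 36 × 1 = 36.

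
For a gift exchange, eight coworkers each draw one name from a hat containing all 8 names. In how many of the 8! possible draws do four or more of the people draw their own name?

771

# with exactly i fixed is C(8,i)·!(8-i); sum over i=4..8:
  i=4: C(8,4)·!4 = 70·9 = 630
  i=5: C(8,5)·!3 = 56·2 = 112
  i=6: C(8,6)·!2 = 28·1 = 28
  i=7: C(8,7)·!1 = 8·0 = 0
  i=8: C(8,8)·!0 = 1·1 = 1
Total = 771.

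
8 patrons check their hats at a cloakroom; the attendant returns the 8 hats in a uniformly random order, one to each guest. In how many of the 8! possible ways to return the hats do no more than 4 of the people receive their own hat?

# with exactly i fixed is C(8,i)·!(8-i); sum over i=0..4:
  i=0: C(8,0)·!8 = 1·14833 = 14833
  i=1: C(8,1)·!7 = 8·1854 = 14832
  i=2: C(8,2)·!6 = 28·265 = 7420
  i=3: C(8,3)·!5 = 56·44 = 2464
  i=4: C(8,4)·!4 = 70·9 = 630
Total = 40179.

40179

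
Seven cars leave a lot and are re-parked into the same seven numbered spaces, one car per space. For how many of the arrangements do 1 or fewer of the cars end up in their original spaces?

3709

# with exactly i fixed is C(7,i)·!(7-i); sum over i=0..1:
  i=0: C(7,0)·!7 = 1·1854 = 1854
  i=1: C(7,1)·!6 = 7·265 = 1855
Total = 3709.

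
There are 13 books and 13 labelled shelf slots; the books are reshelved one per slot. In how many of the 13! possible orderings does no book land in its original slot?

2290792932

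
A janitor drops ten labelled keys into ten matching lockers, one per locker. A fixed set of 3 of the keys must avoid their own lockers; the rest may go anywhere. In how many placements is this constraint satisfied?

2656080

Let A_j be the event that the j-th constrained one is fixed. By inclusion-exclusion over the 3 events:
Σ_{j=0}^{3} (-1)^j C(3,j)(10-j)!
= C(3,0)·10! - C(3,1)·9! + C(3,2)·8! - C(3,3)·7!
= 3628800 - 1088640 + 120960 - 5040
= 2656080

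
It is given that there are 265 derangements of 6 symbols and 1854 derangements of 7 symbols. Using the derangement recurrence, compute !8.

14833

!8 = (8-1)·(!7 + !6) = 7·(1854 + 265) = 7·2119 = 14833.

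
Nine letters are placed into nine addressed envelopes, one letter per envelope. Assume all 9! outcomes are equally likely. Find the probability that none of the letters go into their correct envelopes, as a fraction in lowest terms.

16687/45360

Favorable outcomes: !9 = 133496.
Total outcomes: 9! = 362880.
Probability = 133496/362880 = 16687/45360.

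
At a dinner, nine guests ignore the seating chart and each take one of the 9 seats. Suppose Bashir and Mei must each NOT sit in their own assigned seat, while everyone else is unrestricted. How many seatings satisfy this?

287280

Let A_j be the event that the j-th constrained one is fixed. By inclusion-exclusion over the 2 events:
Σ_{j=0}^{2} (-1)^j C(2,j)(9-j)!
= C(2,0)·9! - C(2,1)·8! + C(2,2)·7!
= 362880 - 80640 + 5040
= 287280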